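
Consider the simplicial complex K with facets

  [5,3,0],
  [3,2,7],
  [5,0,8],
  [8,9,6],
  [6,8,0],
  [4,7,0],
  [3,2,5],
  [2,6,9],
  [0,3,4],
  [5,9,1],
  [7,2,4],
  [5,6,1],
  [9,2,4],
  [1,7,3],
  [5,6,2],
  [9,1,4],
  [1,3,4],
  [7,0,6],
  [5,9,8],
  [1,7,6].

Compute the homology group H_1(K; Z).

H_1 ≅ Z ⊕ Z_2.

Order the vertices as 0 < 1 < 2 < 3 < 4 < 5 < 6 < 7 < 8 < 9. Listing each simplex with vertices in this order, K has dimension 2 with simplices:

  0-simplices (10): [0], [1], [2], [3], [4], [5], [6], [7], [8], [9]
  1-simplices (30): (30 of them)
  2-simplices (20): (20 of them)

Hence C_0 ≅ Z^10, C_1 ≅ Z^30, C_2 ≅ Z^20.

Boundary ∂_1: C_1 → C_0 is given by ∂[p,q] = [q] − [p]. For instance
  ∂[0,8] = [8] − [0].
This gives a 10×30 integer matrix of rank 9; reducing to Smith normal form yields diagonal entries (1,1,1,1,1,1,1,1,1).

Boundary ∂_2: C_2 → C_1 maps a triangle to the signed sum of its edges. For instance
  ∂[1,5,9] = [5,9] − [1,9] + [1,5],
  ∂[0,3,5] = [3,5] − [0,5] + [0,3].
This gives a 30×20 integer matrix of rank 20; reducing to Smith normal form yields diagonal entries (1,1,1,1,1,1,1,1,1,1,1,1,1,1,1,1,1,1,1,2).

Computing H_k = (kernel of ∂_k) / (image of ∂_{k+1}):

  H_1: rank ker ∂_1 − rank ∂_2 = (30 − 9) − 20 = 1, and ∂_2 has invariant factor 2 > 1, so H_1 ≅ Z ⊕ Z_2.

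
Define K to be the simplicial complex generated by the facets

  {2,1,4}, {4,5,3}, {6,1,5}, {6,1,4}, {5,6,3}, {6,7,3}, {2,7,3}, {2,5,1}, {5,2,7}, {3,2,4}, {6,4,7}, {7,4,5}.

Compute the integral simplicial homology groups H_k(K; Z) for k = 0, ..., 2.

H_0 ≅ Z,  H_1 ≅ Z/2,  H_2 = 0.

Take the total order 1 < 2 < 3 < 4 < 5 < 6 < 7 on the vertex set. Then K (dimension 2) consists of the simplices:

  0-simplices (7): [1], [2], [3], [4], [5], [6], [7]
  1-simplices (18): [1,2], [1,4], [1,5], [1,6], [2,3], [2,4], [2,5], [2,7], [3,4], [3,5], [3,6], [3,7], [4,5], [4,6], [4,7], [5,6], [5,7], [6,7]
  2-simplices (12): [1,2,4], [1,2,5], [1,4,6], [1,5,6], [2,3,4], [2,3,7], [2,5,7], [3,4,5], [3,5,6], [3,6,7], [4,5,7], [4,6,7]

Hence C_0 ≅ Z^7, C_1 ≅ Z^18, C_2 ≅ Z^12.

∂_1: C_1 → C_0 maps an edge to its endpoints' difference, ∂[p,q] = q − p.
The resulting 7×18 matrix has rank 6, and its Smith normal form has invariant factors (1,1,1,1,1,1).

Boundary ∂_2: C_2 → C_1 acts by ∂[p,q,r] = [q,r] − [p,r] + [p,q]. For instance
  ∂[1,2,4] = [2,4] − [1,4] + [1,2],
  ∂[3,5,6] = [5,6] − [3,6] + [3,5].
This gives a 18×12 integer matrix of rank 12; reducing to Smith normal form yields diagonal entries (1,1,1,1,1,1,1,1,1,1,1,2).

From H_k ≅ ker(∂_k) / im(∂_{k+1}) we obtain:

  H_0: rank C_0 − rank ∂_1 = 7 − 6 = 1, and the invariant factors of ∂_1 are all 1, so H_0 ≅ Z.
  H_1: rank ker ∂_1 − rank ∂_2 = (18 − 6) − 12 = 0, and ∂_2 has invariant factor 2 > 1, so H_1 ≅ Z/2.
  H_2: rank ker ∂_2 − rank ∂_3 = (12 − 12) − 0 = 0, and there is no ∂_3, so H_2 ≅ 0.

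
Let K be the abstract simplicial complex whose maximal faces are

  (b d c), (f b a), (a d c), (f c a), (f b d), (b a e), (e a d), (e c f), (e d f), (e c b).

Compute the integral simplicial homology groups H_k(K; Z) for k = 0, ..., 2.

H_0 ≅ Z,  H_1 ≅ Z/2,  H_2 = 0.

K has 6 vertices, 15 edges, 10 triangles.
rank ∂_0 = 0, rank ∂_1 = 5 ⇒ b_0 = 6 − 0 − 5 = 1; all invariant factors of ∂_1 are 1 so no torsion. So H_0 ≅ Z.
rank ∂_1 = 5, rank ∂_2 = 10 ⇒ b_1 = 15 − 5 − 10 = 0; ∂_2 has invariant factor(s) [2] giving torsion. So H_1 ≅ Z/2.
rank ∂_2 = 10, rank ∂_3 = 0 ⇒ b_2 = 10 − 10 − 0 = 0. So H_2 ≅ 0.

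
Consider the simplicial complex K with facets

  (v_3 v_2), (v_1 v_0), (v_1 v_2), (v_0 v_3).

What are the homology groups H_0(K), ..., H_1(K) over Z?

Take the total order v_0 < v_1 < v_2 < v_3 on the vertex set. Then K (dimension 1) consists of the simplices:

  0-simplices (4): [v_0], [v_1], [v_2], [v_3]
  1-simplices (4): [v_0,v_1], [v_0,v_3], [v_1,v_2], [v_2,v_3]

Hence C_0 ≅ Z^4, C_1 ≅ Z^4.

∂_1: C_1 → C_0 is given by ∂[p,q] = [q] − [p].
This gives a 4×4 integer matrix of rank 3; reducing to Smith normal form yields diagonal entries (1,1,1).

From H_k ≅ ker(∂_k) / im(∂_{k+1}) we obtain:

  H_0: rank C_0 − rank ∂_1 = 4 − 3 = 1, and the invariant factors of ∂_1 are all 1, so H_0 ≅ Z.
  H_1: rank ker ∂_1 − rank ∂_2 = (4 − 3) − 0 = 1, and there is no ∂_2, so H_1 ≅ Z.

As a check, the Euler characteristic is 4 − 4 = 0, which agrees with 1 − 1 = 0.

H_0 = Z,  H_1 = Z.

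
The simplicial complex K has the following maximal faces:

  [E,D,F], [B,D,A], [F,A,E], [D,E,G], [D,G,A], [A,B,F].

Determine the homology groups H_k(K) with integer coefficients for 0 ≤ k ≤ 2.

H_0 ≅ Z,  H_1 ≅ Z,  H_2 = 0.

We work with the vertex ordering A < B < D < E < F < G. The simplices of K, each written with vertices in increasing order, are:

  0-simplices (6): A, B, D, E, F, G
  1-simplices (12): AB, AD, AE, AF, AG, BD, BF, DE, DF, DG, EF, EG
  2-simplices (6): ABD, ABF, ADG, AEF, DEF, DEG

giving chain groups C_0 ≅ Z^6, C_1 ≅ Z^12, C_2 ≅ Z^6.

The boundary map ∂_1: C_1 → C_0 is given by ∂[p,q] = [q] − [p]. For instance
  ∂EG = G − E.
The resulting 6×12 matrix has rank 5, and its Smith normal form has invariant factors (1,1,1,1,1).

The boundary map ∂_2: C_2 → C_1 sends each 2-simplex [p,q,r] to [q,r] − [p,r] + [p,q]. For instance
  ∂ABF = BF − AF + AB,
  ∂ADG = DG − AG + AD.
As a 12×6 matrix over Z this has rank 6, with invariant factors (1,1,1,1,1,1).

Now H_k = ker ∂_k / im ∂_{k+1}, so:

  H_0: rank C_0 − rank ∂_1 = 6 − 5 = 1, and the invariant factors of ∂_1 are all 1, so H_0 = Z.
  H_1: rank ker ∂_1 − rank ∂_2 = (12 − 5) − 6 = 1, and the invariant factors of ∂_2 are all 1, so H_1 = Z.
  H_2: rank ker ∂_2 − rank ∂_3 = (6 − 6) − 0 = 0, and there is no ∂_3, so H_2 = 0.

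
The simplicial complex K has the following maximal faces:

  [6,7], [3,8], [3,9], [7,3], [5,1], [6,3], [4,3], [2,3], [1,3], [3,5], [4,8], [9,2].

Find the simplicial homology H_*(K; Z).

H_0 ≅ Z,  H_1 ≅ Z^4.

Order the vertices as 1 < 2 < 3 < 4 < 5 < 6 < 7 < 8 < 9. Listing each simplex with vertices in this order, K has dimension 1 with simplices:

  0-simplices (9): [1], [2], [3], [4], [5], [6], [7], [8], [9]
  1-simplices (12): [1,3], [1,5], [2,3], [2,9], [3,4], [3,5], [3,6], [3,7], [3,8], [3,9], [4,8], [6,7]

Hence C_0 ≅ Z^9, C_1 ≅ Z^12.

∂_1: C_1 → C_0 maps an edge to its endpoints' difference, ∂[p,q] = q − p.
The 9×12 boundary matrix has rank 8 and Smith normal form diag(1,1,1,1,1,1,1,1).

Now H_k = ker ∂_k / im ∂_{k+1}, so:

  H_0: rank C_0 − rank ∂_1 = 9 − 8 = 1, and the invariant factors of ∂_1 are all 1, so H_0 = Z.
  H_1: rank ker ∂_1 − rank ∂_2 = (12 − 8) − 0 = 4, and there is no ∂_2, so H_1 = Z^4.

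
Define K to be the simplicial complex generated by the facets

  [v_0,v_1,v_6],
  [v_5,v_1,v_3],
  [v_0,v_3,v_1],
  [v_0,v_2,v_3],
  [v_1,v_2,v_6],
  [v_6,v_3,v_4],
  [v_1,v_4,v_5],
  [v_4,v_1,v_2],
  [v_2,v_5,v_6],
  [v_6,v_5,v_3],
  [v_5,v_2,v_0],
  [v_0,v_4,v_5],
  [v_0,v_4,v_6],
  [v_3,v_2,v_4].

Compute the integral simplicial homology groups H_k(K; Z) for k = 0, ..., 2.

Take the total order v_0 < v_1 < v_2 < v_3 < v_4 < v_5 < v_6 on the vertex set. Then K (dimension 2) consists of the simplices:

  0-simplices (7): [v_0], [v_1], [v_2], [v_3], [v_4], [v_5], [v_6]
  1-simplices (21): (21 of them)
  2-simplices (14): (14 of them)

Hence C_0 ≅ Z^7, C_1 ≅ Z^21, C_2 ≅ Z^14.

∂_1: C_1 → C_0 is given by ∂[p,q] = [q] − [p].
As a 7×21 matrix over Z this has rank 6, with invariant factors (1,1,1,1,1,1).

The boundary map ∂_2: C_2 → C_1 sends each 2-simplex [p,q,r] to [q,r] − [p,r] + [p,q]. For instance
  ∂[v_2,v_5,v_6] = [v_5,v_6] − [v_2,v_6] + [v_2,v_5],
  ∂[v_0,v_1,v_6] = [v_1,v_6] − [v_0,v_6] + [v_0,v_1].
As a 21×14 matrix over Z this has rank 13, with invariant factors (1,1,1,1,1,1,1,1,1,1,1,1,1).

Computing H_k = (kernel of ∂_k) / (image of ∂_{k+1}):

  H_0: rank C_0 − rank ∂_1 = 7 − 6 = 1, and the invariant factors of ∂_1 are all 1, so H_0 = Z.
  H_1: rank ker ∂_1 − rank ∂_2 = (21 − 6) − 13 = 2, and the invariant factors of ∂_2 are all 1, so H_1 = Z^2.
  H_2: rank ker ∂_2 − rank ∂_3 = (14 − 13) − 0 = 1, and there is no ∂_3, so H_2 = Z.

As a check, the Euler characteristic is 7 − 21 + 14 = 0, which agrees with 1 − 2 + 1 = 0.
(K is a triangulation of the torus T^2.)

H_0 ≅ Z,  H_1 ≅ Z^2,  H_2 ≅ Z.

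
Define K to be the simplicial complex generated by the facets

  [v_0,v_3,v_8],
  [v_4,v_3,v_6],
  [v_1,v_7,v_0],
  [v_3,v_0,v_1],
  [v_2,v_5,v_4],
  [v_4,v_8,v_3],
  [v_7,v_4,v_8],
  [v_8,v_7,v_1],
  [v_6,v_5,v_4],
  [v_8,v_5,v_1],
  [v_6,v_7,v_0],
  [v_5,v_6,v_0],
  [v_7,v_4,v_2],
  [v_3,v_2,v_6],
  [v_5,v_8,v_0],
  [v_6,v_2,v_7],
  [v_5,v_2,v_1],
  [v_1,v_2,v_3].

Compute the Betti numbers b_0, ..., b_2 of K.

b_0 = 1, b_1 = 1, b_2 = 0.

Fix the vertex order v_0 < v_1 < v_2 < v_3 < v_4 < v_5 < v_6 < v_7 < v_8 and write every simplex with vertices in increasing order. Then dim K = 2 and the simplices of K are:

  0-simplices (9): [v_0], [v_1], [v_2], [v_3], [v_4], [v_5], [v_6], [v_7], [v_8]
  1-simplices (27): (27 of them)
  2-simplices (18): (18 of them)

giving chain groups C_0 ≅ Z^9, C_1 ≅ Z^27, C_2 ≅ Z^18.

Boundary ∂_1: C_1 → C_0 sends each edge [p,q] (with p < q) to q − p.
The resulting 9×27 matrix has rank 8, and its Smith normal form has invariant factors (1,1,1,1,1,1,1,1).

Boundary ∂_2: C_2 → C_1 maps a triangle to the signed sum of its edges. For instance
  ∂[v_3,v_4,v_6] = [v_4,v_6] − [v_3,v_6] + [v_3,v_4],
  ∂[v_4,v_5,v_6] = [v_5,v_6] − [v_4,v_6] + [v_4,v_5].
The resulting 27×18 matrix has rank 18, and its Smith normal form has invariant factors (1,1,1,1,1,1,1,1,1,1,1,1,1,1,1,1,1,2).

Now H_k = ker ∂_k / im ∂_{k+1}, so:

  H_0: rank C_0 − rank ∂_1 = 9 − 8 = 1, and the invariant factors of ∂_1 are all 1, so H_0 = Z.
  H_1: rank ker ∂_1 − rank ∂_2 = (27 − 8) − 18 = 1, and ∂_2 has invariant factor 2 > 1, so H_1 = Z ⊕ Z/2Z.
  H_2: rank ker ∂_2 − rank ∂_3 = (18 − 18) − 0 = 0, and there is no ∂_3, so H_2 = 0.

Hence the Betti numbers are b_0 = 1, b_1 = 1, b_2 = 0.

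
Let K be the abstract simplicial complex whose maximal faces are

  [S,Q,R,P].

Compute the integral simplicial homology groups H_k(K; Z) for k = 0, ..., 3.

H_0 = Z,  H_1 = 0,  H_2 = 0,  H_3 = 0.

We work with the vertex ordering P < Q < R < S. The simplices of K, each written with vertices in increasing order, are:

  0-simplices (4): P, Q, R, S
  1-simplices (6): PQ, PR, PS, QR, QS, RS
  2-simplices (4): PQR, PQS, PRS, QRS
  3-simplices (1): PQRS

so the chain groups are C_0 ≅ Z^4, C_1 ≅ Z^6, C_2 ≅ Z^4, C_3 ≅ Z^1.

The boundary map ∂_1: C_1 → C_0 sends each edge [p,q] (with p < q) to q − p. For instance
  ∂PS = S − P.
The resulting 4×6 matrix has rank 3, and its Smith normal form has invariant factors (1,1,1).

The boundary map ∂_2: C_2 → C_1 acts by ∂[p,q,r] = [q,r] − [p,r] + [p,q]. For instance
  ∂PQR = QR − PR + PQ,
  ∂QRS = RS − QS + QR.
This gives a 6×4 integer matrix of rank 3; reducing to Smith normal form yields diagonal entries (1,1,1).

∂_3: C_3 → C_2 sends each 3-simplex σ to the alternating sum Σ_i (−1)^i (σ with its i-th vertex removed). For instance
  ∂PQRS = QRS − PRS + PQS − PQR.
As a 4×1 matrix over Z this has rank 1, with invariant factors (1).

Computing H_k = (kernel of ∂_k) / (image of ∂_{k+1}):

  H_0: rank C_0 − rank ∂_1 = 4 − 3 = 1, and the invariant factors of ∂_1 are all 1, so H_0 ≅ Z.
  H_1: rank ker ∂_1 − rank ∂_2 = (6 − 3) − 3 = 0, and the invariant factors of ∂_2 are all 1, so H_1 ≅ 0.
  H_2: rank ker ∂_2 − rank ∂_3 = (4 − 3) − 1 = 0, and the invariant factors of ∂_3 are all 1, so H_2 ≅ 0.
  H_3: rank ker ∂_3 − rank ∂_4 = (1 − 1) − 0 = 0, and there is no ∂_4, so H_3 ≅ 0.

As a check, the Euler characteristic is 4 − 6 + 4 − 1 = 1, which agrees with 1 − 0 + 0 − 0 = 1.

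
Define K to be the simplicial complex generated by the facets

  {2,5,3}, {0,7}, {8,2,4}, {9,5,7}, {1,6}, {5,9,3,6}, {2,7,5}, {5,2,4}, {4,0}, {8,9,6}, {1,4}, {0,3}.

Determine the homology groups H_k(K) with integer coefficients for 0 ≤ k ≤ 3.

H_0 = Z,  H_1 = Z^4,  H_2 = 0,  H_3 = 0.

Order the vertices as 0 < 1 < 2 < 3 < 4 < 5 < 6 < 7 < 8 < 9. Listing each simplex with vertices in this order, K has dimension 3 with simplices:

  0-simplices (10): [0], [1], [2], [3], [4], [5], [6], [7], [8], [9]
  1-simplices (22): [0,3], [0,4], [0,7], [1,4], [1,6], [2,3], [2,4], [2,5], [2,7], [2,8], [3,5], [3,6], [3,9], [4,5], [4,8], [5,6], [5,7], [5,9], [6,8], [6,9], [7,9], [8,9]
  2-simplices (10): [2,3,5], [2,4,5], [2,4,8], [2,5,7], [3,5,6], [3,5,9], [3,6,9], [5,6,9], [5,7,9], [6,8,9]
  3-simplices (1): [3,5,6,9]

so the chain groups are C_0 ≅ Z^10, C_1 ≅ Z^22, C_2 ≅ Z^10, C_3 ≅ Z^1.

The boundary map ∂_1: C_1 → C_0 is given by ∂[p,q] = [q] − [p].
As a 10×22 matrix over Z this has rank 9, with invariant factors (1,1,1,1,1,1,1,1,1).

The boundary map ∂_2: C_2 → C_1 sends each 2-simplex [p,q,r] to [q,r] − [p,r] + [p,q]. For instance
  ∂[3,6,9] = [6,9] − [3,9] + [3,6],
  ∂[5,7,9] = [7,9] − [5,9] + [5,7].
This gives a 22×10 integer matrix of rank 9; reducing to Smith normal form yields diagonal entries (1,1,1,1,1,1,1,1,1).

Boundary ∂_3: C_3 → C_2 sends each 3-simplex σ to the alternating sum Σ_i (−1)^i (σ with its i-th vertex removed). For instance
  ∂[3,5,6,9] = [5,6,9] − [3,6,9] + [3,5,9] − [3,5,6].
The resulting 10×1 matrix has rank 1, and its Smith normal form has invariant factors (1).

Now H_k = ker ∂_k / im ∂_{k+1}, so:

  H_0: rank C_0 − rank ∂_1 = 10 − 9 = 1, and the invariant factors of ∂_1 are all 1, so H_0 = Z.
  H_1: rank ker ∂_1 − rank ∂_2 = (22 − 9) − 9 = 4, and the invariant factors of ∂_2 are all 1, so H_1 = Z^4.
  H_2: rank ker ∂_2 − rank ∂_3 = (10 − 9) − 1 = 0, and the invariant factors of ∂_3 are all 1, so H_2 = 0.
  H_3: rank ker ∂_3 − rank ∂_4 = (1 − 1) − 0 = 0, and there is no ∂_4, so H_3 = 0.

As a check, the Euler characteristic is 10 − 22 + 10 − 1 = -3, which agrees with 1 − 4 + 0 − 0 = -3.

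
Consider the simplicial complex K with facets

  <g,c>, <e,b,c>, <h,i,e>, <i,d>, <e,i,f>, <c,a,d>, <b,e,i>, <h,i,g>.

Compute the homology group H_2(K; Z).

H_2 ≅ 0.

Fix the vertex order a < b < c < d < e < f < g < h < i and write every simplex with vertices in increasing order. Then dim K = 2 and the simplices of K are:

  0-simplices (9): a, b, c, d, e, f, g, h, i
  1-simplices (16): ac, ad, bc, be, bi, cd, ce, cg, di, ef, eh, ei, fi, gh, gi, hi
  2-simplices (6): acd, bce, bei, efi, ehi, ghi

so the chain groups are C_0 ≅ Z^9, C_1 ≅ Z^16, C_2 ≅ Z^6.

Boundary ∂_1: C_1 → C_0 maps an edge to its endpoints' difference, ∂[p,q] = q − p. For instance
  ∂bi = i − b.
As a 9×16 matrix over Z this has rank 8, with invariant factors (1,1,1,1,1,1,1,1).

Boundary ∂_2: C_2 → C_1 acts by ∂[p,q,r] = [q,r] − [p,r] + [p,q]. For instance
  ∂bce = ce − be + bc,
  ∂acd = cd − ad + ac.
The resulting 16×6 matrix has rank 6, and its Smith normal form has invariant factors (1,1,1,1,1,1).

From H_k ≅ ker(∂_k) / im(∂_{k+1}) we obtain:

  H_2: rank ker ∂_2 − rank ∂_3 = (6 − 6) − 0 = 0, and there is no ∂_3, so H_2 ≅ 0.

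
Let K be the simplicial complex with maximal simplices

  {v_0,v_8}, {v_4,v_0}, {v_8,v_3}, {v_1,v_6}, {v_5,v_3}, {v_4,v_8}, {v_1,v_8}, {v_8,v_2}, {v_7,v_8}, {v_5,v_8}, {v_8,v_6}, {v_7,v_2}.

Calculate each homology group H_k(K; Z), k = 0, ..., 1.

Take the total order v_0 < v_1 < v_2 < v_3 < v_4 < v_5 < v_6 < v_7 < v_8 on the vertex set. Then K (dimension 1) consists of the simplices:

  0-simplices (9): [v_0], [v_1], [v_2], [v_3], [v_4], [v_5], [v_6], [v_7], [v_8]
  1-simplices (12): [v_0,v_4], [v_0,v_8], [v_1,v_6], [v_1,v_8], [v_2,v_7], [v_2,v_8], [v_3,v_5], [v_3,v_8], [v_4,v_8], [v_5,v_8], [v_6,v_8], [v_7,v_8]

Hence C_0 ≅ Z^9, C_1 ≅ Z^12.

Boundary ∂_1: C_1 → C_0 sends each edge [p,q] (with p < q) to q − p.
This gives a 9×12 integer matrix of rank 8; reducing to Smith normal form yields diagonal entries (1,1,1,1,1,1,1,1).

Reading off H_k = ker ∂_k / im ∂_{k+1}:

  H_0: rank C_0 − rank ∂_1 = 9 − 8 = 1, and the invariant factors of ∂_1 are all 1, so H_0 ≅ Z.
  H_1: rank ker ∂_1 − rank ∂_2 = (12 − 8) − 0 = 4, and there is no ∂_2, so H_1 ≅ Z^4.

(K is a triangulation of a wedge of 4 circles.)

H_0 = Z,  H_1 = Z^4.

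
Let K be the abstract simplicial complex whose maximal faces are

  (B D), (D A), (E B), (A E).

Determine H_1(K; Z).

H_1 = Z.

We work with the vertex ordering A < B < D < E. The simplices of K, each written with vertices in increasing order, are:

  0-simplices (4): A, B, D, E
  1-simplices (4): AD, AE, BD, BE

giving chain groups C_0 ≅ Z^4, C_1 ≅ Z^4.

∂_1: C_1 → C_0 is given by ∂[p,q] = [q] − [p]. For instance
  ∂BE = E − B.
The 4×4 boundary matrix has rank 3 and Smith normal form diag(1,1,1).

From H_k ≅ ker(∂_k) / im(∂_{k+1}) we obtain:

  H_1: rank ker ∂_1 − rank ∂_2 = (4 − 3) − 0 = 1, and there is no ∂_2, so H_1 ≅ Z.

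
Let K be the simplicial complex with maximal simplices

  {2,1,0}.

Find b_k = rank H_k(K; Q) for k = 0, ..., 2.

Take the total order 0 < 1 < 2 on the vertex set. Then K (dimension 2) consists of the simplices:

  0-simplices (3): [0], [1], [2]
  1-simplices (3): [0,1], [0,2], [1,2]
  2-simplices (1): [0,1,2]

giving chain groups C_0 ≅ Z^3, C_1 ≅ Z^3, C_2 ≅ Z^1.

∂_1: C_1 → C_0 is given by ∂[p,q] = [q] − [p]. For instance
  ∂[0,2] = [2] − [0].
The resulting 3×3 matrix has rank 2, and its Smith normal form has invariant factors (1,1).

∂_2: C_2 → C_1 acts by ∂[p,q,r] = [q,r] − [p,r] + [p,q]. For instance
  ∂[0,1,2] = [1,2] − [0,2] + [0,1].
As a 3×1 matrix over Z this has rank 1, with invariant factors (1).

Reading off H_k = ker ∂_k / im ∂_{k+1}:

  H_0: rank C_0 − rank ∂_1 = 3 − 2 = 1, and the invariant factors of ∂_1 are all 1, so H_0 = Z.
  H_1: rank ker ∂_1 − rank ∂_2 = (3 − 2) − 1 = 0, and the invariant factors of ∂_2 are all 1, so H_1 = 0.
  H_2: rank ker ∂_2 − rank ∂_3 = (1 − 1) − 0 = 0, and there is no ∂_3, so H_2 = 0.

As a check, the Euler characteristic is 3 − 3 + 1 = 1, which agrees with 1 − 0 + 0 = 1.

Hence the Betti numbers are b_0 = 1, b_1 = 0, b_2 = 0.

b_0 = 1, b_1 = 0, b_2 = 0.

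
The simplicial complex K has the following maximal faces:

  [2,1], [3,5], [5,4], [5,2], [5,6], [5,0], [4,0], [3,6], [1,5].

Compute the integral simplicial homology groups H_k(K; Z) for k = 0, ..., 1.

H_0 = Z,  H_1 = Z^3.

K has 7 vertices, 9 edges.
rank ∂_0 = 0, rank ∂_1 = 6 ⇒ b_0 = 7 − 0 − 6 = 1; all invariant factors of ∂_1 are 1 so no torsion. So H_0 ≅ Z.
rank ∂_1 = 6, rank ∂_2 = 0 ⇒ b_1 = 9 − 6 − 0 = 3. So H_1 ≅ Z^3.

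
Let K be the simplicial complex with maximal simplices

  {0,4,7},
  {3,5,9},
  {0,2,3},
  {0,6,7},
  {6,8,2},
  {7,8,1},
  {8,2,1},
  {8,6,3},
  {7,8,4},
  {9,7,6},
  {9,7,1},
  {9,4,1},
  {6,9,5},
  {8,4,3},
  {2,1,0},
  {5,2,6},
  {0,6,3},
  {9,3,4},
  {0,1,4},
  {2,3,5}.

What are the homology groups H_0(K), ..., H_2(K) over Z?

K has 10 vertices, 30 edges, 20 triangles.
rank ∂_0 = 0, rank ∂_1 = 9 ⇒ b_0 = 10 − 0 − 9 = 1; all invariant factors of ∂_1 are 1 so no torsion. So H_0 = Z.
rank ∂_1 = 9, rank ∂_2 = 20 ⇒ b_1 = 30 − 9 − 20 = 1; ∂_2 has invariant factor(s) [2] giving torsion. So H_1 = Z ⊕ Z/2.
rank ∂_2 = 20, rank ∂_3 = 0 ⇒ b_2 = 20 − 20 − 0 = 0. So H_2 = 0.

H_0 ≅ Z,  H_1 ≅ Z ⊕ Z/2,  H_2 = 0.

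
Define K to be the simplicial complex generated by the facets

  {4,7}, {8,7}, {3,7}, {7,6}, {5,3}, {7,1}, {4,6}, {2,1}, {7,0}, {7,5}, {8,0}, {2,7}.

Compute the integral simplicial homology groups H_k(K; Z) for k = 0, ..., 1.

H_0 = Z,  H_1 = Z^4.

K has 9 vertices, 12 edges.
rank ∂_0 = 0, rank ∂_1 = 8 ⇒ b_0 = 9 − 0 − 8 = 1; all invariant factors of ∂_1 are 1 so no torsion. So H_0 ≅ Z.
rank ∂_1 = 8, rank ∂_2 = 0 ⇒ b_1 = 12 − 8 − 0 = 4. So H_1 ≅ Z^4.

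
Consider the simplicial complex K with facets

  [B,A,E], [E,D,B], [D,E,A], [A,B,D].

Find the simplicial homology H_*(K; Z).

H_0 ≅ Z,  H_1 = 0,  H_2 ≅ Z.

We work with the vertex ordering A < B < D < E. The simplices of K, each written with vertices in increasing order, are:

  0-simplices (4): A, B, D, E
  1-simplices (6): AB, AD, AE, BD, BE, DE
  2-simplices (4): ABD, ABE, ADE, BDE

so the chain groups are C_0 ≅ Z^4, C_1 ≅ Z^6, C_2 ≅ Z^4.

The boundary map ∂_1: C_1 → C_0 is given by ∂[p,q] = [q] − [p].
The 4×6 boundary matrix has rank 3 and Smith normal form diag(1,1,1).

∂_2: C_2 → C_1 maps a triangle to the signed sum of its edges. For instance
  ∂ADE = DE − AE + AD,
  ∂BDE = DE − BE + BD.
The resulting 6×4 matrix has rank 3, and its Smith normal form has invariant factors (1,1,1).

Now H_k = ker ∂_k / im ∂_{k+1}, so:

  H_0: rank C_0 − rank ∂_1 = 4 − 3 = 1, and the invariant factors of ∂_1 are all 1, so H_0 = Z.
  H_1: rank ker ∂_1 − rank ∂_2 = (6 − 3) − 3 = 0, and the invariant factors of ∂_2 are all 1, so H_1 = 0.
  H_2: rank ker ∂_2 − rank ∂_3 = (4 − 3) − 0 = 1, and there is no ∂_3, so H_2 = Z.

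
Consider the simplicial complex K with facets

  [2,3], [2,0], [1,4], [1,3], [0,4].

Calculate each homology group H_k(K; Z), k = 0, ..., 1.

H_0 ≅ Z,  H_1 ≅ Z.

K has 5 vertices, 5 edges.
rank ∂_0 = 0, rank ∂_1 = 4 ⇒ b_0 = 5 − 0 − 4 = 1; all invariant factors of ∂_1 are 1 so no torsion. So H_0 = Z.
rank ∂_1 = 4, rank ∂_2 = 0 ⇒ b_1 = 5 − 4 − 0 = 1. So H_1 = Z.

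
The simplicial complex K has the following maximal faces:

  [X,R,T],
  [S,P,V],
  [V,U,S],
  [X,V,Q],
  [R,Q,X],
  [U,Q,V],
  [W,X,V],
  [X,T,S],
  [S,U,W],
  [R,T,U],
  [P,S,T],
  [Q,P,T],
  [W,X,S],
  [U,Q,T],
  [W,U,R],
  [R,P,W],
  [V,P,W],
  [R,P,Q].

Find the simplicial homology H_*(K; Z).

H_0 ≅ Z,  H_1 ≅ Z ⊕ Z/2,  H_2 = 0.

K has 9 vertices, 27 edges, 18 triangles.
rank ∂_0 = 0, rank ∂_1 = 8 ⇒ b_0 = 9 − 0 − 8 = 1; all invariant factors of ∂_1 are 1 so no torsion. So H_0 = Z.
rank ∂_1 = 8, rank ∂_2 = 18 ⇒ b_1 = 27 − 8 − 18 = 1; ∂_2 has invariant factor(s) [2] giving torsion. So H_1 = Z ⊕ Z/2.
rank ∂_2 = 18, rank ∂_3 = 0 ⇒ b_2 = 18 − 18 − 0 = 0. So H_2 = 0.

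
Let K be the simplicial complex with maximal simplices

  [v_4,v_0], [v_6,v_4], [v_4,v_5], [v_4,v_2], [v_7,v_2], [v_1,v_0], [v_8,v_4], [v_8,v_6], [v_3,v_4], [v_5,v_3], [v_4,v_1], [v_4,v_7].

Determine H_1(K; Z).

H_1 = Z^4.

Fix the vertex order v_0 < v_1 < v_2 < v_3 < v_4 < v_5 < v_6 < v_7 < v_8 and write every simplex with vertices in increasing order. Then dim K = 1 and the simplices of K are:

  0-simplices (9): [v_0], [v_1], [v_2], [v_3], [v_4], [v_5], [v_6], [v_7], [v_8]
  1-simplices (12): [v_0,v_1], [v_0,v_4], [v_1,v_4], [v_2,v_4], [v_2,v_7], [v_3,v_4], [v_3,v_5], [v_4,v_5], [v_4,v_6], [v_4,v_7], [v_4,v_8], [v_6,v_8]

so the chain groups are C_0 ≅ Z^9, C_1 ≅ Z^12.

Boundary ∂_1: C_1 → C_0 maps an edge to its endpoints' difference, ∂[p,q] = q − p. For instance
  ∂[v_2,v_7] = [v_7] − [v_2].
This gives a 9×12 integer matrix of rank 8; reducing to Smith normal form yields diagonal entries (1,1,1,1,1,1,1,1).

Reading off H_k = ker ∂_k / im ∂_{k+1}:

  H_1: rank ker ∂_1 − rank ∂_2 = (12 − 8) − 0 = 4, and there is no ∂_2, so H_1 ≅ Z^4.

(K is a triangulation of a wedge of 4 circles.)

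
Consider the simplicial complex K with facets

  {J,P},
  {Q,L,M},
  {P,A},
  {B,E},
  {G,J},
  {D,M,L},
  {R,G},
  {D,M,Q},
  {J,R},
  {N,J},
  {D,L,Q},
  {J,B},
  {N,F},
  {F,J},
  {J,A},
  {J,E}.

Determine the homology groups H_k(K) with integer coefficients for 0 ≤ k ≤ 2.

H_0 = Z^2,  H_1 = Z^4,  H_2 = Z.

Take the total order A < B < D < E < F < G < J < L < M < N < P < Q < R on the vertex set. Then K (dimension 2) consists of the simplices:

  0-simplices (13): A, B, D, E, F, G, J, L, M, N, P, Q, R
  1-simplices (18): AJ, AP, BE, BJ, DL, DM, DQ, EJ, FJ, FN, GJ, GR, JN, JP, JR, LM, LQ, MQ
  2-simplices (4): DLM, DLQ, DMQ, LMQ

Hence C_0 ≅ Z^13, C_1 ≅ Z^18, C_2 ≅ Z^4.

The boundary map ∂_1: C_1 → C_0 is given by ∂[p,q] = [q] − [p]. For instance
  ∂LM = M − L.
As a 13×18 matrix over Z this has rank 11, with invariant factors (1,1,1,1,1,1,1,1,1,1,1).

∂_2: C_2 → C_1 sends each 2-simplex [p,q,r] to [q,r] − [p,r] + [p,q]. For instance
  ∂DLM = LM − DM + DL,
  ∂DLQ = LQ − DQ + DL.
The resulting 18×4 matrix has rank 3, and its Smith normal form has invariant factors (1,1,1).

Computing H_k = (kernel of ∂_k) / (image of ∂_{k+1}):

  H_0: rank C_0 − rank ∂_1 = 13 − 11 = 2, and the invariant factors of ∂_1 are all 1, so H_0 = Z^2.
  H_1: rank ker ∂_1 − rank ∂_2 = (18 − 11) − 3 = 4, and the invariant factors of ∂_2 are all 1, so H_1 = Z^4.
  H_2: rank ker ∂_2 − rank ∂_3 = (4 − 3) − 0 = 1, and there is no ∂_3, so H_2 = Z.

As a check, the Euler characteristic is 13 − 18 + 4 = -1, which agrees with 2 − 4 + 1 = -1.
(K is a triangulation of the disjoint union of a wedge of 4 circles and the 2-sphere S^2.)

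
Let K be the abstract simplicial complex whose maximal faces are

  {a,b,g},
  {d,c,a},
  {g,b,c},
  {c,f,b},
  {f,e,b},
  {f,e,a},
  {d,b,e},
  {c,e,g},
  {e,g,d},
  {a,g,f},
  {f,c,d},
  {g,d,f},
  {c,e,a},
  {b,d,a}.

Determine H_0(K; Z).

Order the vertices as a < b < c < d < e < f < g. Listing each simplex with vertices in this order, K has dimension 2 with simplices:

  0-simplices (7): a, b, c, d, e, f, g
  1-simplices (21): ab, ac, ad, ae, af, ag, bc, bd, be, bf, bg, cd, ce, cf, cg, de, df, dg, ef, eg, fg
  2-simplices (14): abd, abg, acd, ace, aef, afg, bcf, bcg, bde, bef, cdf, ceg, deg, dfg

Hence C_0 ≅ Z^7, C_1 ≅ Z^21, C_2 ≅ Z^14.

∂_1: C_1 → C_0 maps an edge to its endpoints' difference, ∂[p,q] = q − p. For instance
  ∂dg = g − d.
The resulting 7×21 matrix has rank 6, and its Smith normal form has invariant factors (1,1,1,1,1,1).

Boundary ∂_2: C_2 → C_1 acts by ∂[p,q,r] = [q,r] − [p,r] + [p,q]. For instance
  ∂bde = de − be + bd,
  ∂abg = bg − ag + ab.
The resulting 21×14 matrix has rank 13, and its Smith normal form has invariant factors (1,1,1,1,1,1,1,1,1,1,1,1,1).

Reading off H_k = ker ∂_k / im ∂_{k+1}:

  H_0: rank C_0 − rank ∂_1 = 7 − 6 = 1, and the invariant factors of ∂_1 are all 1, so H_0 ≅ Z.

H_0 = Z.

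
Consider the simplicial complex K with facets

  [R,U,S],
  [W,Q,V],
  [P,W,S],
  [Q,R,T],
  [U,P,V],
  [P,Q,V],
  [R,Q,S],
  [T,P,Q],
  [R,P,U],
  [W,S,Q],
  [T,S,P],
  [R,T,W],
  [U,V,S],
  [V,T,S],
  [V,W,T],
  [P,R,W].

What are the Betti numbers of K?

We work with the vertex ordering P < Q < R < S < T < U < V < W. The simplices of K, each written with vertices in increasing order, are:

  0-simplices (8): P, Q, R, S, T, U, V, W
  1-simplices (24): PQ, PR, PS, PT, PU, PV, PW, QR, QS, QT, QV, QW, RS, RT, RU, RW, ST, SU, SV, SW, TV, TW, UV, VW
  2-simplices (16): PQT, PQV, PRU, PRW, PST, PSW, PUV, QRS, QRT, QSW, QVW, RSU, RTW, STV, SUV, TVW

giving chain groups C_0 ≅ Z^8, C_1 ≅ Z^24, C_2 ≅ Z^16.

The boundary map ∂_1: C_1 → C_0 maps an edge to its endpoints' difference, ∂[p,q] = q − p. For instance
  ∂SV = V − S.
The 8×24 boundary matrix has rank 7 and Smith normal form diag(1,1,1,1,1,1,1).

∂_2: C_2 → C_1 acts by ∂[p,q,r] = [q,r] − [p,r] + [p,q]. For instance
  ∂QVW = VW − QW + QV,
  ∂PRW = RW − PW + PR.
As a 24×16 matrix over Z this has rank 15, with invariant factors (1,1,1,1,1,1,1,1,1,1,1,1,1,1,1).

Computing H_k = (kernel of ∂_k) / (image of ∂_{k+1}):

  H_0: rank C_0 − rank ∂_1 = 8 − 7 = 1, and the invariant factors of ∂_1 are all 1, so H_0 ≅ Z.
  H_1: rank ker ∂_1 − rank ∂_2 = (24 − 7) − 15 = 2, and the invariant factors of ∂_2 are all 1, so H_1 ≅ Z^2.
  H_2: rank ker ∂_2 − rank ∂_3 = (16 − 15) − 0 = 1, and there is no ∂_3, so H_2 ≅ Z.

As a check, the Euler characteristic is 8 − 24 + 16 = 0, which agrees with 1 − 2 + 1 = 0.
(K is a triangulation of the torus T^2.)

Hence the Betti numbers are b_0 = 1, b_1 = 2, b_2 = 1.

b_0 = 1, b_1 = 2, b_2 = 1.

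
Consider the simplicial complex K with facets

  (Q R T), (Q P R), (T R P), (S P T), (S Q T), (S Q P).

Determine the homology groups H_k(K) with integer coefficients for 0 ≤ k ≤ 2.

We work with the vertex ordering P < Q < R < S < T. The simplices of K, each written with vertices in increasing order, are:

  0-simplices (5): P, Q, R, S, T
  1-simplices (9): PQ, PR, PS, PT, QR, QS, QT, RT, ST
  2-simplices (6): PQR, PQS, PRT, PST, QRT, QST

giving chain groups C_0 ≅ Z^5, C_1 ≅ Z^9, C_2 ≅ Z^6.

The boundary map ∂_1: C_1 → C_0 maps an edge to its endpoints' difference, ∂[p,q] = q − p. For instance
  ∂QS = S − Q.
The 5×9 boundary matrix has rank 4 and Smith normal form diag(1,1,1,1).

∂_2: C_2 → C_1 maps a triangle to the signed sum of its edges. For instance
  ∂PQR = QR − PR + PQ,
  ∂PQS = QS − PS + PQ.
The resulting 9×6 matrix has rank 5, and its Smith normal form has invariant factors (1,1,1,1,1).

Now H_k = ker ∂_k / im ∂_{k+1}, so:

  H_0: rank C_0 − rank ∂_1 = 5 − 4 = 1, and the invariant factors of ∂_1 are all 1, so H_0 = Z.
  H_1: rank ker ∂_1 − rank ∂_2 = (9 − 4) − 5 = 0, and the invariant factors of ∂_2 are all 1, so H_1 = 0.
  H_2: rank ker ∂_2 − rank ∂_3 = (6 − 5) − 0 = 1, and there is no ∂_3, so H_2 = Z.

(K is a triangulation of the 2-sphere S^2.)

H_0 ≅ Z,  H_1 = 0,  H_2 ≅ Z.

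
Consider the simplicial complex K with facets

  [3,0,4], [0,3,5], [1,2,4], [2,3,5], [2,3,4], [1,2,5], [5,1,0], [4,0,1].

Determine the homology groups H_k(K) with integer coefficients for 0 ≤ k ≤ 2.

H_0 ≅ Z,  H_1 = 0,  H_2 ≅ Z.

Fix the vertex order 0 < 1 < 2 < 3 < 4 < 5 and write every simplex with vertices in increasing order. Then dim K = 2 and the simplices of K are:

  0-simplices (6): [0], [1], [2], [3], [4], [5]
  1-simplices (12): [0,1], [0,3], [0,4], [0,5], [1,2], [1,4], [1,5], [2,3], [2,4], [2,5], [3,4], [3,5]
  2-simplices (8): [0,1,4], [0,1,5], [0,3,4], [0,3,5], [1,2,4], [1,2,5], [2,3,4], [2,3,5]

giving chain groups C_0 ≅ Z^6, C_1 ≅ Z^12, C_2 ≅ Z^8.

∂_1: C_1 → C_0 is given by ∂[p,q] = [q] − [p]. For instance
  ∂[1,4] = [4] − [1].
This gives a 6×12 integer matrix of rank 5; reducing to Smith normal form yields diagonal entries (1,1,1,1,1).

Boundary ∂_2: C_2 → C_1 acts by ∂[p,q,r] = [q,r] − [p,r] + [p,q]. For instance
  ∂[0,3,4] = [3,4] − [0,4] + [0,3],
  ∂[0,3,5] = [3,5] − [0,5] + [0,3].
The resulting 12×8 matrix has rank 7, and its Smith normal form has invariant factors (1,1,1,1,1,1,1).

Reading off H_k = ker ∂_k / im ∂_{k+1}:

  H_0: rank C_0 − rank ∂_1 = 6 − 5 = 1, and the invariant factors of ∂_1 are all 1, so H_0 = Z.
  H_1: rank ker ∂_1 − rank ∂_2 = (12 − 5) − 7 = 0, and the invariant factors of ∂_2 are all 1, so H_1 = 0.
  H_2: rank ker ∂_2 − rank ∂_3 = (8 − 7) − 0 = 1, and there is no ∂_3, so H_2 = Z.

(K is a triangulation of the 2-sphere S^2.)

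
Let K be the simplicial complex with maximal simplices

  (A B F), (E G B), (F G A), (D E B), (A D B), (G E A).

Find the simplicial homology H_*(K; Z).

H_0 = Z,  H_1 = Z,  H_2 = 0.

Order the vertices as A < B < D < E < F < G. Listing each simplex with vertices in this order, K has dimension 2 with simplices:

  0-simplices (6): A, B, D, E, F, G
  1-simplices (12): AB, AD, AE, AF, AG, BD, BE, BF, BG, DE, EG, FG
  2-simplices (6): ABD, ABF, AEG, AFG, BDE, BEG

giving chain groups C_0 ≅ Z^6, C_1 ≅ Z^12, C_2 ≅ Z^6.

The boundary map ∂_1: C_1 → C_0 is given by ∂[p,q] = [q] − [p]. For instance
  ∂AB = B − A.
The resulting 6×12 matrix has rank 5, and its Smith normal form has invariant factors (1,1,1,1,1).

The boundary map ∂_2: C_2 → C_1 maps a triangle to the signed sum of its edges. For instance
  ∂ABF = BF − AF + AB,
  ∂BDE = DE − BE + BD.
The 12×6 boundary matrix has rank 6 and Smith normal form diag(1,1,1,1,1,1).

From H_k ≅ ker(∂_k) / im(∂_{k+1}) we obtain:

  H_0: rank C_0 − rank ∂_1 = 6 − 5 = 1, and the invariant factors of ∂_1 are all 1, so H_0 ≅ Z.
  H_1: rank ker ∂_1 − rank ∂_2 = (12 − 5) − 6 = 1, and the invariant factors of ∂_2 are all 1, so H_1 ≅ Z.
  H_2: rank ker ∂_2 − rank ∂_3 = (6 − 6) − 0 = 0, and there is no ∂_3, so H_2 ≅ 0.

(K is a triangulation of the cylinder S^1 x I.)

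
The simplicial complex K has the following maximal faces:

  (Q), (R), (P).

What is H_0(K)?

H_0 = Z^3.

We work with the vertex ordering P < Q < R. The simplices of K, each written with vertices in increasing order, are:

  0-simplices (3): P, Q, R

Hence C_0 ≅ Z^3.

Computing H_k = (kernel of ∂_k) / (image of ∂_{k+1}):

  H_0: rank C_0 − rank ∂_1 = 3 − 0 = 3, and there is no ∂_1, so H_0 ≅ Z^3.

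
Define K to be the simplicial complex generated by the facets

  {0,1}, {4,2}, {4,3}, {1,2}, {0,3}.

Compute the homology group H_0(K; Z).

Fix the vertex order 0 < 1 < 2 < 3 < 4 and write every simplex with vertices in increasing order. Then dim K = 1 and the simplices of K are:

  0-simplices (5): [0], [1], [2], [3], [4]
  1-simplices (5): [0,1], [0,3], [1,2], [2,4], [3,4]

so the chain groups are C_0 ≅ Z^5, C_1 ≅ Z^5.

∂_1: C_1 → C_0 is given by ∂[p,q] = [q] − [p].
The resulting 5×5 matrix has rank 4, and its Smith normal form has invariant factors (1,1,1,1).

Reading off H_k = ker ∂_k / im ∂_{k+1}:

  H_0: rank C_0 − rank ∂_1 = 5 − 4 = 1, and the invariant factors of ∂_1 are all 1, so H_0 ≅ Z.

H_0 = Z.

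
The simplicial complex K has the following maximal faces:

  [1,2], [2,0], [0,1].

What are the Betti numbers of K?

b_0 = 1, b_1 = 1.

Fix the vertex order 0 < 1 < 2 and write every simplex with vertices in increasing order. Then dim K = 1 and the simplices of K are:

  0-simplices (3): [0], [1], [2]
  1-simplices (3): [0,1], [0,2], [1,2]

so the chain groups are C_0 ≅ Z^3, C_1 ≅ Z^3.

Boundary ∂_1: C_1 → C_0 sends each edge [p,q] (with p < q) to q − p. For instance
  ∂[0,2] = [2] − [0].
The 3×3 boundary matrix has rank 2 and Smith normal form diag(1,1).

Reading off H_k = ker ∂_k / im ∂_{k+1}:

  H_0: rank C_0 − rank ∂_1 = 3 − 2 = 1, and the invariant factors of ∂_1 are all 1, so H_0 ≅ Z.
  H_1: rank ker ∂_1 − rank ∂_2 = (3 − 2) − 0 = 1, and there is no ∂_2, so H_1 ≅ Z.

(K is a triangulation of the circle S^1.)

Hence the Betti numbers are b_0 = 1, b_1 = 1.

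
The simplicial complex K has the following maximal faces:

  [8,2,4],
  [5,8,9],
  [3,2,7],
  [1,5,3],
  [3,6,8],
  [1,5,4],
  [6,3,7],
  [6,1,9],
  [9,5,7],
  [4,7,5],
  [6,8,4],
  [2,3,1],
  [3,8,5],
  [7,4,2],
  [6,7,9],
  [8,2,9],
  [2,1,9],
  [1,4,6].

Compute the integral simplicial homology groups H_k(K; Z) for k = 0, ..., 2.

H_0 = Z,  H_1 = Z^2,  H_2 = Z.

Take the total order 1 < 2 < 3 < 4 < 5 < 6 < 7 < 8 < 9 on the vertex set. Then K (dimension 2) consists of the simplices:

  0-simplices (9): [1], [2], [3], [4], [5], [6], [7], [8], [9]
  1-simplices (27): (27 of them)
  2-simplices (18): [1,2,3], [1,2,9], [1,3,5], [1,4,5], [1,4,6], [1,6,9], [2,3,7], [2,4,7], [2,4,8], [2,8,9], [3,5,8], [3,6,7], [3,6,8], [4,5,7], [4,6,8], [5,7,9], [5,8,9], [6,7,9]

Hence C_0 ≅ Z^9, C_1 ≅ Z^27, C_2 ≅ Z^18.

Boundary ∂_1: C_1 → C_0 sends each edge [p,q] (with p < q) to q − p.
This gives a 9×27 integer matrix of rank 8; reducing to Smith normal form yields diagonal entries (1,1,1,1,1,1,1,1).

∂_2: C_2 → C_1 maps a triangle to the signed sum of its edges. For instance
  ∂[1,4,5] = [4,5] − [1,5] + [1,4],
  ∂[3,6,7] = [6,7] − [3,7] + [3,6].
As a 27×18 matrix over Z this has rank 17, with invariant factors (1,1,1,1,1,1,1,1,1,1,1,1,1,1,1,1,1).

Now H_k = ker ∂_k / im ∂_{k+1}, so:

  H_0: rank C_0 − rank ∂_1 = 9 − 8 = 1, and the invariant factors of ∂_1 are all 1, so H_0 ≅ Z.
  H_1: rank ker ∂_1 − rank ∂_2 = (27 − 8) − 17 = 2, and the invariant factors of ∂_2 are all 1, so H_1 ≅ Z^2.
  H_2: rank ker ∂_2 − rank ∂_3 = (18 − 17) − 0 = 1, and there is no ∂_3, so H_2 ≅ Z.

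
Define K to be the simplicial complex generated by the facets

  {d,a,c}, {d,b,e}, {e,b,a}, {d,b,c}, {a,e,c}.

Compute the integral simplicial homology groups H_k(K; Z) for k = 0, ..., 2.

K has 5 vertices, 10 edges, 5 triangles.
rank ∂_0 = 0, rank ∂_1 = 4 ⇒ b_0 = 5 − 0 − 4 = 1; all invariant factors of ∂_1 are 1 so no torsion. So H_0 = Z.
rank ∂_1 = 4, rank ∂_2 = 5 ⇒ b_1 = 10 − 4 − 5 = 1; all invariant factors of ∂_2 are 1 so no torsion. So H_1 = Z.
rank ∂_2 = 5, rank ∂_3 = 0 ⇒ b_2 = 5 − 5 − 0 = 0. So H_2 = 0.

H_0 = Z,  H_1 = Z,  H_2 = 0.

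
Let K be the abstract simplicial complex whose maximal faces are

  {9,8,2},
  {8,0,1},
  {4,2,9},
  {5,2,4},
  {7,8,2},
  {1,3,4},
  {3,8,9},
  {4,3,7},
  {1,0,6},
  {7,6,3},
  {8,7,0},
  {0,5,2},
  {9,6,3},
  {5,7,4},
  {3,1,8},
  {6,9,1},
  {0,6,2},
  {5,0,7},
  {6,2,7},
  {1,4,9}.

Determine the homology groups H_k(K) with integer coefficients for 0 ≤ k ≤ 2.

Order the vertices as 0 < 1 < 2 < 3 < 4 < 5 < 6 < 7 < 8 < 9. Listing each simplex with vertices in this order, K has dimension 2 with simplices:

  0-simplices (10): [0], [1], [2], [3], [4], [5], [6], [7], [8], [9]
  1-simplices (30): (30 of them)
  2-simplices (20): (20 of them)

so the chain groups are C_0 ≅ Z^10, C_1 ≅ Z^30, C_2 ≅ Z^20.

The boundary map ∂_1: C_1 → C_0 is given by ∂[p,q] = [q] − [p]. For instance
  ∂[0,1] = [1] − [0].
The resulting 10×30 matrix has rank 9, and its Smith normal form has invariant factors (1,1,1,1,1,1,1,1,1).

Boundary ∂_2: C_2 → C_1 maps a triangle to the signed sum of its edges. For instance
  ∂[0,1,6] = [1,6] − [0,6] + [0,1],
  ∂[2,4,9] = [4,9] − [2,9] + [2,4].
As a 30×20 matrix over Z this has rank 20, with invariant factors (1,1,1,1,1,1,1,1,1,1,1,1,1,1,1,1,1,1,1,2).

Computing H_k = (kernel of ∂_k) / (image of ∂_{k+1}):

  H_0: rank C_0 − rank ∂_1 = 10 − 9 = 1, and the invariant factors of ∂_1 are all 1, so H_0 ≅ Z.
  H_1: rank ker ∂_1 − rank ∂_2 = (30 − 9) − 20 = 1, and ∂_2 has invariant factor 2 > 1, so H_1 ≅ Z ⊕ Z/2.
  H_2: rank ker ∂_2 − rank ∂_3 = (20 − 20) − 0 = 0, and there is no ∂_3, so H_2 ≅ 0.

H_0 ≅ Z,  H_1 ≅ Z ⊕ Z/2,  H_2 = 0.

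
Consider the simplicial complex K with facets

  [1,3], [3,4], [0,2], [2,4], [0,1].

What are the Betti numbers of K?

We work with the vertex ordering 0 < 1 < 2 < 3 < 4. The simplices of K, each written with vertices in increasing order, are:

  0-simplices (5): [0], [1], [2], [3], [4]
  1-simplices (5): [0,1], [0,2], [1,3], [2,4], [3,4]

Hence C_0 ≅ Z^5, C_1 ≅ Z^5.

∂_1: C_1 → C_0 sends each edge [p,q] (with p < q) to q − p. For instance
  ∂[0,2] = [2] − [0].
The 5×5 boundary matrix has rank 4 and Smith normal form diag(1,1,1,1).

Computing H_k = (kernel of ∂_k) / (image of ∂_{k+1}):

  H_0: rank C_0 − rank ∂_1 = 5 − 4 = 1, and the invariant factors of ∂_1 are all 1, so H_0 = Z.
  H_1: rank ker ∂_1 − rank ∂_2 = (5 − 4) − 0 = 1, and there is no ∂_2, so H_1 = Z.

(K is a triangulation of the circle S^1.)

Hence the Betti numbers are b_0 = 1, b_1 = 1.

b_0 = 1, b_1 = 1.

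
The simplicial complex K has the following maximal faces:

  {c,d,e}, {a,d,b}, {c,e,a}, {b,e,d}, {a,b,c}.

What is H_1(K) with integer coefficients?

Take the total order a < b < c < d < e on the vertex set. Then K (dimension 2) consists of the simplices:

  0-simplices (5): a, b, c, d, e
  1-simplices (10): ab, ac, ad, ae, bc, bd, be, cd, ce, de
  2-simplices (5): abc, abd, ace, bde, cde

giving chain groups C_0 ≅ Z^5, C_1 ≅ Z^10, C_2 ≅ Z^5.

The boundary map ∂_1: C_1 → C_0 sends each edge [p,q] (with p < q) to q − p. For instance
  ∂bc = c − b.
The 5×10 boundary matrix has rank 4 and Smith normal form diag(1,1,1,1).

Boundary ∂_2: C_2 → C_1 maps a triangle to the signed sum of its edges. For instance
  ∂cde = de − ce + cd,
  ∂bde = de − be + bd.
The 10×5 boundary matrix has rank 5 and Smith normal form diag(1,1,1,1,1).

Now H_k = ker ∂_k / im ∂_{k+1}, so:

  H_1: rank ker ∂_1 − rank ∂_2 = (10 − 4) − 5 = 1, and the invariant factors of ∂_2 are all 1, so H_1 = Z.

(K is a triangulation of the Möbius band.)

H_1 ≅ Z.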